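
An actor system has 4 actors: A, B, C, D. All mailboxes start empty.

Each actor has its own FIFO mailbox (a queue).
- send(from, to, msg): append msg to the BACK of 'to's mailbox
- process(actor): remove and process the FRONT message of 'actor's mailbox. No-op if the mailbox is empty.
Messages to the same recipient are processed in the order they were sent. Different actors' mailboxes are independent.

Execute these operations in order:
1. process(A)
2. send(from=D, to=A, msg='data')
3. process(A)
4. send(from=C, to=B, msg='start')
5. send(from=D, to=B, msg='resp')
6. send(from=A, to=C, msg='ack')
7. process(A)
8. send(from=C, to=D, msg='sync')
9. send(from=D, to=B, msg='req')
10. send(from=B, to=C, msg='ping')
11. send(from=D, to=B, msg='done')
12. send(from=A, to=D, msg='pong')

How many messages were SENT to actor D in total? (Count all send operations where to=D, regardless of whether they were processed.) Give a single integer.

After 1 (process(A)): A:[] B:[] C:[] D:[]
After 2 (send(from=D, to=A, msg='data')): A:[data] B:[] C:[] D:[]
After 3 (process(A)): A:[] B:[] C:[] D:[]
After 4 (send(from=C, to=B, msg='start')): A:[] B:[start] C:[] D:[]
After 5 (send(from=D, to=B, msg='resp')): A:[] B:[start,resp] C:[] D:[]
After 6 (send(from=A, to=C, msg='ack')): A:[] B:[start,resp] C:[ack] D:[]
After 7 (process(A)): A:[] B:[start,resp] C:[ack] D:[]
After 8 (send(from=C, to=D, msg='sync')): A:[] B:[start,resp] C:[ack] D:[sync]
After 9 (send(from=D, to=B, msg='req')): A:[] B:[start,resp,req] C:[ack] D:[sync]
After 10 (send(from=B, to=C, msg='ping')): A:[] B:[start,resp,req] C:[ack,ping] D:[sync]
After 11 (send(from=D, to=B, msg='done')): A:[] B:[start,resp,req,done] C:[ack,ping] D:[sync]
After 12 (send(from=A, to=D, msg='pong')): A:[] B:[start,resp,req,done] C:[ack,ping] D:[sync,pong]

Answer: 2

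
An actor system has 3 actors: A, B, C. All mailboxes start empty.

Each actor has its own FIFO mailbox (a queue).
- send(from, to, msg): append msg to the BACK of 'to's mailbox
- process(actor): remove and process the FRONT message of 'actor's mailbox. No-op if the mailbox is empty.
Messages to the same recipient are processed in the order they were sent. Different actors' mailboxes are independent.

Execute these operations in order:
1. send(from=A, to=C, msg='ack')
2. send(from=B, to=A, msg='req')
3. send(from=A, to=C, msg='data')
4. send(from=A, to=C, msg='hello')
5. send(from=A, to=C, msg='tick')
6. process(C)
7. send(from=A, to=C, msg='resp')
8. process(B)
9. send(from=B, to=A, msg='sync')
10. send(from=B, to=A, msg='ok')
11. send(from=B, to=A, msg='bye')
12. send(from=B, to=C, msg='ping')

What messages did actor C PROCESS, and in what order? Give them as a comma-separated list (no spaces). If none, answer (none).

Answer: ack

Derivation:
After 1 (send(from=A, to=C, msg='ack')): A:[] B:[] C:[ack]
After 2 (send(from=B, to=A, msg='req')): A:[req] B:[] C:[ack]
After 3 (send(from=A, to=C, msg='data')): A:[req] B:[] C:[ack,data]
After 4 (send(from=A, to=C, msg='hello')): A:[req] B:[] C:[ack,data,hello]
After 5 (send(from=A, to=C, msg='tick')): A:[req] B:[] C:[ack,data,hello,tick]
After 6 (process(C)): A:[req] B:[] C:[data,hello,tick]
After 7 (send(from=A, to=C, msg='resp')): A:[req] B:[] C:[data,hello,tick,resp]
After 8 (process(B)): A:[req] B:[] C:[data,hello,tick,resp]
After 9 (send(from=B, to=A, msg='sync')): A:[req,sync] B:[] C:[data,hello,tick,resp]
After 10 (send(from=B, to=A, msg='ok')): A:[req,sync,ok] B:[] C:[data,hello,tick,resp]
After 11 (send(from=B, to=A, msg='bye')): A:[req,sync,ok,bye] B:[] C:[data,hello,tick,resp]
After 12 (send(from=B, to=C, msg='ping')): A:[req,sync,ok,bye] B:[] C:[data,hello,tick,resp,ping]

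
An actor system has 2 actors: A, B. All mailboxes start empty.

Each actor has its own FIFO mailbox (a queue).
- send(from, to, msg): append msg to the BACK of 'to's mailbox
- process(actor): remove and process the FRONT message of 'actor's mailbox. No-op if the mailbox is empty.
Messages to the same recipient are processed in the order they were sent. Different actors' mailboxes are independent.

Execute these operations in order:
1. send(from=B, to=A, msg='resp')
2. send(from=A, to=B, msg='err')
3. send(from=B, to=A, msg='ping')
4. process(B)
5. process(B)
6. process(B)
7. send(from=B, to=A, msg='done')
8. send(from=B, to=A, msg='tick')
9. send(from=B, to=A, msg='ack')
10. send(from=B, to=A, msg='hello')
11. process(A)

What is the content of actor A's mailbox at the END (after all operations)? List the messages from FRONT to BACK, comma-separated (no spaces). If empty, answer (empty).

After 1 (send(from=B, to=A, msg='resp')): A:[resp] B:[]
After 2 (send(from=A, to=B, msg='err')): A:[resp] B:[err]
After 3 (send(from=B, to=A, msg='ping')): A:[resp,ping] B:[err]
After 4 (process(B)): A:[resp,ping] B:[]
After 5 (process(B)): A:[resp,ping] B:[]
After 6 (process(B)): A:[resp,ping] B:[]
After 7 (send(from=B, to=A, msg='done')): A:[resp,ping,done] B:[]
After 8 (send(from=B, to=A, msg='tick')): A:[resp,ping,done,tick] B:[]
After 9 (send(from=B, to=A, msg='ack')): A:[resp,ping,done,tick,ack] B:[]
After 10 (send(from=B, to=A, msg='hello')): A:[resp,ping,done,tick,ack,hello] B:[]
After 11 (process(A)): A:[ping,done,tick,ack,hello] B:[]

Answer: ping,done,tick,ack,hello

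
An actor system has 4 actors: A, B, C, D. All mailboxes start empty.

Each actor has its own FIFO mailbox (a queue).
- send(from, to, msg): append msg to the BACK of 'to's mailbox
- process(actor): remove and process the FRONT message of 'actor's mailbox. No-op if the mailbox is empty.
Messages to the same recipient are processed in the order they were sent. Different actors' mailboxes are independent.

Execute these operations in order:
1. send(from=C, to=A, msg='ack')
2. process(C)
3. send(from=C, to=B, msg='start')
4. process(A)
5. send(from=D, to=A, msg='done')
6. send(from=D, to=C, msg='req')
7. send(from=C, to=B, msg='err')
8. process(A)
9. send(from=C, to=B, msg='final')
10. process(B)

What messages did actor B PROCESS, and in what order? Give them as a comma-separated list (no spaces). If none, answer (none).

Answer: start

Derivation:
After 1 (send(from=C, to=A, msg='ack')): A:[ack] B:[] C:[] D:[]
After 2 (process(C)): A:[ack] B:[] C:[] D:[]
After 3 (send(from=C, to=B, msg='start')): A:[ack] B:[start] C:[] D:[]
After 4 (process(A)): A:[] B:[start] C:[] D:[]
After 5 (send(from=D, to=A, msg='done')): A:[done] B:[start] C:[] D:[]
After 6 (send(from=D, to=C, msg='req')): A:[done] B:[start] C:[req] D:[]
After 7 (send(from=C, to=B, msg='err')): A:[done] B:[start,err] C:[req] D:[]
After 8 (process(A)): A:[] B:[start,err] C:[req] D:[]
After 9 (send(from=C, to=B, msg='final')): A:[] B:[start,err,final] C:[req] D:[]
After 10 (process(B)): A:[] B:[err,final] C:[req] D:[]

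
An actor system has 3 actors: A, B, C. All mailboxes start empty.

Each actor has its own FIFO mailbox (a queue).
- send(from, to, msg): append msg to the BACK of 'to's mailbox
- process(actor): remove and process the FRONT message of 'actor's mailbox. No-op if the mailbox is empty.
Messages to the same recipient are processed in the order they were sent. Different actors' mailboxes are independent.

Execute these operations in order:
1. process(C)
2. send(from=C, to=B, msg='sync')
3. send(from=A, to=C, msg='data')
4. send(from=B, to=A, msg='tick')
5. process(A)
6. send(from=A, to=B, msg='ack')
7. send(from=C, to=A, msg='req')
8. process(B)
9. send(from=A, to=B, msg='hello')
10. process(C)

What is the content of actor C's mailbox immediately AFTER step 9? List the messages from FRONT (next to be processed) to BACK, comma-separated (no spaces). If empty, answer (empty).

After 1 (process(C)): A:[] B:[] C:[]
After 2 (send(from=C, to=B, msg='sync')): A:[] B:[sync] C:[]
After 3 (send(from=A, to=C, msg='data')): A:[] B:[sync] C:[data]
After 4 (send(from=B, to=A, msg='tick')): A:[tick] B:[sync] C:[data]
After 5 (process(A)): A:[] B:[sync] C:[data]
After 6 (send(from=A, to=B, msg='ack')): A:[] B:[sync,ack] C:[data]
After 7 (send(from=C, to=A, msg='req')): A:[req] B:[sync,ack] C:[data]
After 8 (process(B)): A:[req] B:[ack] C:[data]
After 9 (send(from=A, to=B, msg='hello')): A:[req] B:[ack,hello] C:[data]

data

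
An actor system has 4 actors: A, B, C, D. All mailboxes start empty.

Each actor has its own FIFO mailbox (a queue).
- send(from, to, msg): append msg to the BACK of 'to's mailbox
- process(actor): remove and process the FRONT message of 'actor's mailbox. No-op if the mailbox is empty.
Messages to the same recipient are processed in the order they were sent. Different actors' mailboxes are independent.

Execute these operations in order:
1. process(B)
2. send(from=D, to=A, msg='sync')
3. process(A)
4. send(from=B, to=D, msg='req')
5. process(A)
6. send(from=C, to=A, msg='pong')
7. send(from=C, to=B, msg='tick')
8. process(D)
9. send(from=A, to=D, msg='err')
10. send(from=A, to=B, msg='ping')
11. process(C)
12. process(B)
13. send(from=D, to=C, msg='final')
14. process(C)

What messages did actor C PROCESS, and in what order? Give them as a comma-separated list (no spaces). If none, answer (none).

Answer: final

Derivation:
After 1 (process(B)): A:[] B:[] C:[] D:[]
After 2 (send(from=D, to=A, msg='sync')): A:[sync] B:[] C:[] D:[]
After 3 (process(A)): A:[] B:[] C:[] D:[]
After 4 (send(from=B, to=D, msg='req')): A:[] B:[] C:[] D:[req]
After 5 (process(A)): A:[] B:[] C:[] D:[req]
After 6 (send(from=C, to=A, msg='pong')): A:[pong] B:[] C:[] D:[req]
After 7 (send(from=C, to=B, msg='tick')): A:[pong] B:[tick] C:[] D:[req]
After 8 (process(D)): A:[pong] B:[tick] C:[] D:[]
After 9 (send(from=A, to=D, msg='err')): A:[pong] B:[tick] C:[] D:[err]
After 10 (send(from=A, to=B, msg='ping')): A:[pong] B:[tick,ping] C:[] D:[err]
After 11 (process(C)): A:[pong] B:[tick,ping] C:[] D:[err]
After 12 (process(B)): A:[pong] B:[ping] C:[] D:[err]
After 13 (send(from=D, to=C, msg='final')): A:[pong] B:[ping] C:[final] D:[err]
After 14 (process(C)): A:[pong] B:[ping] C:[] D:[err]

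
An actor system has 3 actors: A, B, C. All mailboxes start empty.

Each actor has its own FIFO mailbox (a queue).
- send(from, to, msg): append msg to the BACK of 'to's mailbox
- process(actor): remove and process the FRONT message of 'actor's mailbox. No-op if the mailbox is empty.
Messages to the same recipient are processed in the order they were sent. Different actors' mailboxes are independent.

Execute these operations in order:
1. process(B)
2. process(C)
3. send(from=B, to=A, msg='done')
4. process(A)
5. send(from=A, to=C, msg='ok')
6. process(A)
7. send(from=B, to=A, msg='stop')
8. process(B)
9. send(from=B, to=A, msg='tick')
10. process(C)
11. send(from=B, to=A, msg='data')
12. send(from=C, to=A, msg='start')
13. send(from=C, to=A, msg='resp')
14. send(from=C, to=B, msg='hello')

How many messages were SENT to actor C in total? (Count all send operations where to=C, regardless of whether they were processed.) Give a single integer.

After 1 (process(B)): A:[] B:[] C:[]
After 2 (process(C)): A:[] B:[] C:[]
After 3 (send(from=B, to=A, msg='done')): A:[done] B:[] C:[]
After 4 (process(A)): A:[] B:[] C:[]
After 5 (send(from=A, to=C, msg='ok')): A:[] B:[] C:[ok]
After 6 (process(A)): A:[] B:[] C:[ok]
After 7 (send(from=B, to=A, msg='stop')): A:[stop] B:[] C:[ok]
After 8 (process(B)): A:[stop] B:[] C:[ok]
After 9 (send(from=B, to=A, msg='tick')): A:[stop,tick] B:[] C:[ok]
After 10 (process(C)): A:[stop,tick] B:[] C:[]
After 11 (send(from=B, to=A, msg='data')): A:[stop,tick,data] B:[] C:[]
After 12 (send(from=C, to=A, msg='start')): A:[stop,tick,data,start] B:[] C:[]
After 13 (send(from=C, to=A, msg='resp')): A:[stop,tick,data,start,resp] B:[] C:[]
After 14 (send(from=C, to=B, msg='hello')): A:[stop,tick,data,start,resp] B:[hello] C:[]

Answer: 1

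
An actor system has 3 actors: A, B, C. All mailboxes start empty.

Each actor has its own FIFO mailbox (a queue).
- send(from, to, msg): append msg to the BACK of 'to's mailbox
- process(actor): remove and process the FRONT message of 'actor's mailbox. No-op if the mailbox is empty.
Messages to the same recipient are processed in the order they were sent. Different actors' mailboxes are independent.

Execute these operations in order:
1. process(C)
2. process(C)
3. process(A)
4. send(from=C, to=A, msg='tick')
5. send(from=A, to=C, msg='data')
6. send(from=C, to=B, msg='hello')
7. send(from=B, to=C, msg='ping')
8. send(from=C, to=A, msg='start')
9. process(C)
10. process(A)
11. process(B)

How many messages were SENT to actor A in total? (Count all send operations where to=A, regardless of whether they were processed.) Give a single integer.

After 1 (process(C)): A:[] B:[] C:[]
After 2 (process(C)): A:[] B:[] C:[]
After 3 (process(A)): A:[] B:[] C:[]
After 4 (send(from=C, to=A, msg='tick')): A:[tick] B:[] C:[]
After 5 (send(from=A, to=C, msg='data')): A:[tick] B:[] C:[data]
After 6 (send(from=C, to=B, msg='hello')): A:[tick] B:[hello] C:[data]
After 7 (send(from=B, to=C, msg='ping')): A:[tick] B:[hello] C:[data,ping]
After 8 (send(from=C, to=A, msg='start')): A:[tick,start] B:[hello] C:[data,ping]
After 9 (process(C)): A:[tick,start] B:[hello] C:[ping]
After 10 (process(A)): A:[start] B:[hello] C:[ping]
After 11 (process(B)): A:[start] B:[] C:[ping]

Answer: 2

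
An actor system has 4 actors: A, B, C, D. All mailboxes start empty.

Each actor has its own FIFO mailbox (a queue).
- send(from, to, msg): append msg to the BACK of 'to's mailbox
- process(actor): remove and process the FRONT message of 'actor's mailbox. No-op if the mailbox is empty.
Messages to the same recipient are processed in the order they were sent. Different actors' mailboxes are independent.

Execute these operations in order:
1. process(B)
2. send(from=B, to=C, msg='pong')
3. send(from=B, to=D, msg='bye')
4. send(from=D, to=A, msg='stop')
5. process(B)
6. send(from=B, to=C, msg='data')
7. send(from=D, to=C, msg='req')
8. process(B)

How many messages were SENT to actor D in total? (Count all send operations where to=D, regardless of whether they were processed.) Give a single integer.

After 1 (process(B)): A:[] B:[] C:[] D:[]
After 2 (send(from=B, to=C, msg='pong')): A:[] B:[] C:[pong] D:[]
After 3 (send(from=B, to=D, msg='bye')): A:[] B:[] C:[pong] D:[bye]
After 4 (send(from=D, to=A, msg='stop')): A:[stop] B:[] C:[pong] D:[bye]
After 5 (process(B)): A:[stop] B:[] C:[pong] D:[bye]
After 6 (send(from=B, to=C, msg='data')): A:[stop] B:[] C:[pong,data] D:[bye]
After 7 (send(from=D, to=C, msg='req')): A:[stop] B:[] C:[pong,data,req] D:[bye]
After 8 (process(B)): A:[stop] B:[] C:[pong,data,req] D:[bye]

Answer: 1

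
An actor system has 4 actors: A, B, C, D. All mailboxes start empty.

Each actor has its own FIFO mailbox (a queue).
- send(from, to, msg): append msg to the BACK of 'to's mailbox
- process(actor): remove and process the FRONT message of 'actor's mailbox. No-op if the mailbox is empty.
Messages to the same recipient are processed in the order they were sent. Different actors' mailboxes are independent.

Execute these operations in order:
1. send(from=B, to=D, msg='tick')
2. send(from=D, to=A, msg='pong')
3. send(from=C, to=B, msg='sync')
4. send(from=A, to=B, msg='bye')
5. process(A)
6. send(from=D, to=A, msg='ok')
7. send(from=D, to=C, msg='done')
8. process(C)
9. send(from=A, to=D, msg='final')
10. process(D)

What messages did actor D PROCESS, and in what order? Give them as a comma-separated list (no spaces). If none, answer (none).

Answer: tick

Derivation:
After 1 (send(from=B, to=D, msg='tick')): A:[] B:[] C:[] D:[tick]
After 2 (send(from=D, to=A, msg='pong')): A:[pong] B:[] C:[] D:[tick]
After 3 (send(from=C, to=B, msg='sync')): A:[pong] B:[sync] C:[] D:[tick]
After 4 (send(from=A, to=B, msg='bye')): A:[pong] B:[sync,bye] C:[] D:[tick]
After 5 (process(A)): A:[] B:[sync,bye] C:[] D:[tick]
After 6 (send(from=D, to=A, msg='ok')): A:[ok] B:[sync,bye] C:[] D:[tick]
After 7 (send(from=D, to=C, msg='done')): A:[ok] B:[sync,bye] C:[done] D:[tick]
After 8 (process(C)): A:[ok] B:[sync,bye] C:[] D:[tick]
After 9 (send(from=A, to=D, msg='final')): A:[ok] B:[sync,bye] C:[] D:[tick,final]
After 10 (process(D)): A:[ok] B:[sync,bye] C:[] D:[final]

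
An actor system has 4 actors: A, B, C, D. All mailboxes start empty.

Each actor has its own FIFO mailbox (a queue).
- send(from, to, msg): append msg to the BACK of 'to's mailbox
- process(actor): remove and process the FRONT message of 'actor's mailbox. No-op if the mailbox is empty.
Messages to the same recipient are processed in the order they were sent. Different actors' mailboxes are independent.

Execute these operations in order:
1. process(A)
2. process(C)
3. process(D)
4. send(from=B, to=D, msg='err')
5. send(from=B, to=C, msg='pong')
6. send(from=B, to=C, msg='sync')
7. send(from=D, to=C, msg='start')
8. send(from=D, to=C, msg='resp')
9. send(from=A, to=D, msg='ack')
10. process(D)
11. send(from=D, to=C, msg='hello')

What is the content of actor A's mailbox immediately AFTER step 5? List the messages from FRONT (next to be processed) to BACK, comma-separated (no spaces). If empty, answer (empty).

After 1 (process(A)): A:[] B:[] C:[] D:[]
After 2 (process(C)): A:[] B:[] C:[] D:[]
After 3 (process(D)): A:[] B:[] C:[] D:[]
After 4 (send(from=B, to=D, msg='err')): A:[] B:[] C:[] D:[err]
After 5 (send(from=B, to=C, msg='pong')): A:[] B:[] C:[pong] D:[err]

(empty)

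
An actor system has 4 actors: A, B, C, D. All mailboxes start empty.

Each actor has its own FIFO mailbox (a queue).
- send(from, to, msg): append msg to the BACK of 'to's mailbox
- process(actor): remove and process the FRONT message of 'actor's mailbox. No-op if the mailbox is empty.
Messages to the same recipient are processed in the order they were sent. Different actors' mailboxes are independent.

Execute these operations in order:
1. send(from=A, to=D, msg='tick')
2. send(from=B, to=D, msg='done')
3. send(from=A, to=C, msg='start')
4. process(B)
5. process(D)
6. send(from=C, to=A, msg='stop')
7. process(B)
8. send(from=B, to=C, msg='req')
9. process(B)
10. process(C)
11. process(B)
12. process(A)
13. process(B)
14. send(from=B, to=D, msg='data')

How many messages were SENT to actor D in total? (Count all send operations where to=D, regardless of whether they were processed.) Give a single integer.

After 1 (send(from=A, to=D, msg='tick')): A:[] B:[] C:[] D:[tick]
After 2 (send(from=B, to=D, msg='done')): A:[] B:[] C:[] D:[tick,done]
After 3 (send(from=A, to=C, msg='start')): A:[] B:[] C:[start] D:[tick,done]
After 4 (process(B)): A:[] B:[] C:[start] D:[tick,done]
After 5 (process(D)): A:[] B:[] C:[start] D:[done]
After 6 (send(from=C, to=A, msg='stop')): A:[stop] B:[] C:[start] D:[done]
After 7 (process(B)): A:[stop] B:[] C:[start] D:[done]
After 8 (send(from=B, to=C, msg='req')): A:[stop] B:[] C:[start,req] D:[done]
After 9 (process(B)): A:[stop] B:[] C:[start,req] D:[done]
After 10 (process(C)): A:[stop] B:[] C:[req] D:[done]
After 11 (process(B)): A:[stop] B:[] C:[req] D:[done]
After 12 (process(A)): A:[] B:[] C:[req] D:[done]
After 13 (process(B)): A:[] B:[] C:[req] D:[done]
After 14 (send(from=B, to=D, msg='data')): A:[] B:[] C:[req] D:[done,data]

Answer: 3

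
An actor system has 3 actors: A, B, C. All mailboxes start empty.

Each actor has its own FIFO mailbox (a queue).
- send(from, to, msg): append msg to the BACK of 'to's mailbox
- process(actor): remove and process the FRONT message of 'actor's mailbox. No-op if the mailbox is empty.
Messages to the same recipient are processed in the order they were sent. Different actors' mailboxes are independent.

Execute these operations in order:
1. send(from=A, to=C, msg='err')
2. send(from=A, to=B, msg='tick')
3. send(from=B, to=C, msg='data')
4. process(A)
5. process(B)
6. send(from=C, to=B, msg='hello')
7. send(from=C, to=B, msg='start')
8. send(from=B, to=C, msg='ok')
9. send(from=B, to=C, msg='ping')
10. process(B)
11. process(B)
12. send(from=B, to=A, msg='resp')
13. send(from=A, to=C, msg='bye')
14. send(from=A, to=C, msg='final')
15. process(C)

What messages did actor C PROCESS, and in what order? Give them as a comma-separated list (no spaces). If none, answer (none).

Answer: err

Derivation:
After 1 (send(from=A, to=C, msg='err')): A:[] B:[] C:[err]
After 2 (send(from=A, to=B, msg='tick')): A:[] B:[tick] C:[err]
After 3 (send(from=B, to=C, msg='data')): A:[] B:[tick] C:[err,data]
After 4 (process(A)): A:[] B:[tick] C:[err,data]
After 5 (process(B)): A:[] B:[] C:[err,data]
After 6 (send(from=C, to=B, msg='hello')): A:[] B:[hello] C:[err,data]
After 7 (send(from=C, to=B, msg='start')): A:[] B:[hello,start] C:[err,data]
After 8 (send(from=B, to=C, msg='ok')): A:[] B:[hello,start] C:[err,data,ok]
After 9 (send(from=B, to=C, msg='ping')): A:[] B:[hello,start] C:[err,data,ok,ping]
After 10 (process(B)): A:[] B:[start] C:[err,data,ok,ping]
After 11 (process(B)): A:[] B:[] C:[err,data,ok,ping]
After 12 (send(from=B, to=A, msg='resp')): A:[resp] B:[] C:[err,data,ok,ping]
After 13 (send(from=A, to=C, msg='bye')): A:[resp] B:[] C:[err,data,ok,ping,bye]
After 14 (send(from=A, to=C, msg='final')): A:[resp] B:[] C:[err,data,ok,ping,bye,final]
After 15 (process(C)): A:[resp] B:[] C:[data,ok,ping,bye,final]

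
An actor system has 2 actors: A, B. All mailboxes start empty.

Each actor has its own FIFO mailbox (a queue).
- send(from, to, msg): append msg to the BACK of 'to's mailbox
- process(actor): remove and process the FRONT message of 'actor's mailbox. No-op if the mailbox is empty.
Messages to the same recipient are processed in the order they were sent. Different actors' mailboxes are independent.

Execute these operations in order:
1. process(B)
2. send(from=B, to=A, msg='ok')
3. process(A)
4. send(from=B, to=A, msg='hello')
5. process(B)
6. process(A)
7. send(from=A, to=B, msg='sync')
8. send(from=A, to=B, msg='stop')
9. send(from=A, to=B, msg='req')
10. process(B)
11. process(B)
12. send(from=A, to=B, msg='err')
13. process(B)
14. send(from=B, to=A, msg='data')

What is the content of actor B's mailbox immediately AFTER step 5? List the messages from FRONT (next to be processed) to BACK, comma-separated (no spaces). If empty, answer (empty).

After 1 (process(B)): A:[] B:[]
After 2 (send(from=B, to=A, msg='ok')): A:[ok] B:[]
After 3 (process(A)): A:[] B:[]
After 4 (send(from=B, to=A, msg='hello')): A:[hello] B:[]
After 5 (process(B)): A:[hello] B:[]

(empty)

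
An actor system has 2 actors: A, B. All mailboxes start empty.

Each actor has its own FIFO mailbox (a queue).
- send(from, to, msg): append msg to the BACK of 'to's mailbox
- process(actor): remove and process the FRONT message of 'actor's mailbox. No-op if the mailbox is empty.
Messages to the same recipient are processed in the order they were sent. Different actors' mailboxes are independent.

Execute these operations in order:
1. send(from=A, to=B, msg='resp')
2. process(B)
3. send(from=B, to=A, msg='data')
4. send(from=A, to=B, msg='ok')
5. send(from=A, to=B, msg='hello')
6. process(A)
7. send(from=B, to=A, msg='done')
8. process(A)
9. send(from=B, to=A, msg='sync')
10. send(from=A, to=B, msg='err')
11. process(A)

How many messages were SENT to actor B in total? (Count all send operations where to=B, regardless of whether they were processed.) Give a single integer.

Answer: 4

Derivation:
After 1 (send(from=A, to=B, msg='resp')): A:[] B:[resp]
After 2 (process(B)): A:[] B:[]
After 3 (send(from=B, to=A, msg='data')): A:[data] B:[]
After 4 (send(from=A, to=B, msg='ok')): A:[data] B:[ok]
After 5 (send(from=A, to=B, msg='hello')): A:[data] B:[ok,hello]
After 6 (process(A)): A:[] B:[ok,hello]
After 7 (send(from=B, to=A, msg='done')): A:[done] B:[ok,hello]
After 8 (process(A)): A:[] B:[ok,hello]
After 9 (send(from=B, to=A, msg='sync')): A:[sync] B:[ok,hello]
After 10 (send(from=A, to=B, msg='err')): A:[sync] B:[ok,hello,err]
After 11 (process(A)): A:[] B:[ok,hello,err]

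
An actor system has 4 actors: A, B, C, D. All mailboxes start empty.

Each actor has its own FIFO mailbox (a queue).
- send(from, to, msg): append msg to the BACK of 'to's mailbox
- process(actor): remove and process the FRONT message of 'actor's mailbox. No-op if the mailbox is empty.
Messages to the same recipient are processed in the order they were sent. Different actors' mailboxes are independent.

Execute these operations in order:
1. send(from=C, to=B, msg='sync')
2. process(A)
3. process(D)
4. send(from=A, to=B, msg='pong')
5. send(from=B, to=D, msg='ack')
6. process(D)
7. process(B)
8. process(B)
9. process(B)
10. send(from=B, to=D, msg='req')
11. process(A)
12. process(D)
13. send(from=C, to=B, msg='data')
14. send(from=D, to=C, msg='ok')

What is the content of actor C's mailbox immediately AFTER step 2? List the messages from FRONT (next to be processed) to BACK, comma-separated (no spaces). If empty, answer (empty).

After 1 (send(from=C, to=B, msg='sync')): A:[] B:[sync] C:[] D:[]
After 2 (process(A)): A:[] B:[sync] C:[] D:[]

(empty)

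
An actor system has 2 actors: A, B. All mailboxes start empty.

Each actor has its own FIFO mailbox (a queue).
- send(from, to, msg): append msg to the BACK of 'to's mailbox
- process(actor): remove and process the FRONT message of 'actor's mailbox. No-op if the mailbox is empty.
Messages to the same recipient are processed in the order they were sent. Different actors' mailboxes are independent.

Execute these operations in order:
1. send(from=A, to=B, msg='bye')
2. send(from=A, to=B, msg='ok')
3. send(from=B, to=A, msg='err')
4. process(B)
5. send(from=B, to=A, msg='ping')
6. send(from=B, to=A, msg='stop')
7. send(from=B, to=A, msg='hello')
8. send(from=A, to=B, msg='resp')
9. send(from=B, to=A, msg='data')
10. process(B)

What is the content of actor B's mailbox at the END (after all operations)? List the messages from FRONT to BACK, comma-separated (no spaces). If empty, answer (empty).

After 1 (send(from=A, to=B, msg='bye')): A:[] B:[bye]
After 2 (send(from=A, to=B, msg='ok')): A:[] B:[bye,ok]
After 3 (send(from=B, to=A, msg='err')): A:[err] B:[bye,ok]
After 4 (process(B)): A:[err] B:[ok]
After 5 (send(from=B, to=A, msg='ping')): A:[err,ping] B:[ok]
After 6 (send(from=B, to=A, msg='stop')): A:[err,ping,stop] B:[ok]
After 7 (send(from=B, to=A, msg='hello')): A:[err,ping,stop,hello] B:[ok]
After 8 (send(from=A, to=B, msg='resp')): A:[err,ping,stop,hello] B:[ok,resp]
After 9 (send(from=B, to=A, msg='data')): A:[err,ping,stop,hello,data] B:[ok,resp]
After 10 (process(B)): A:[err,ping,stop,hello,data] B:[resp]

Answer: resp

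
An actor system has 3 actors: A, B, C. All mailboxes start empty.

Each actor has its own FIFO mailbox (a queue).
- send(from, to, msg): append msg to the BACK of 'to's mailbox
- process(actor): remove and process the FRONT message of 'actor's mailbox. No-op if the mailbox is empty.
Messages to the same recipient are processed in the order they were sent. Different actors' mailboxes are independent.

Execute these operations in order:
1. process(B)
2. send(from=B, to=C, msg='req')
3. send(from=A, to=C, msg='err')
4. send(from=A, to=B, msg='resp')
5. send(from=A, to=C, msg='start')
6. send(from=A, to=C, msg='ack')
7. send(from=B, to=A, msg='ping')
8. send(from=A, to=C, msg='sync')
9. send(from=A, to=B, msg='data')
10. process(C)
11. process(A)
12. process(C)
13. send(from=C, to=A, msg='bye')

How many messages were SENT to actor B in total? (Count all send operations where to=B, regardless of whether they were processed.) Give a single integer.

After 1 (process(B)): A:[] B:[] C:[]
After 2 (send(from=B, to=C, msg='req')): A:[] B:[] C:[req]
After 3 (send(from=A, to=C, msg='err')): A:[] B:[] C:[req,err]
After 4 (send(from=A, to=B, msg='resp')): A:[] B:[resp] C:[req,err]
After 5 (send(from=A, to=C, msg='start')): A:[] B:[resp] C:[req,err,start]
After 6 (send(from=A, to=C, msg='ack')): A:[] B:[resp] C:[req,err,start,ack]
After 7 (send(from=B, to=A, msg='ping')): A:[ping] B:[resp] C:[req,err,start,ack]
After 8 (send(from=A, to=C, msg='sync')): A:[ping] B:[resp] C:[req,err,start,ack,sync]
After 9 (send(from=A, to=B, msg='data')): A:[ping] B:[resp,data] C:[req,err,start,ack,sync]
After 10 (process(C)): A:[ping] B:[resp,data] C:[err,start,ack,sync]
After 11 (process(A)): A:[] B:[resp,data] C:[err,start,ack,sync]
After 12 (process(C)): A:[] B:[resp,data] C:[start,ack,sync]
After 13 (send(from=C, to=A, msg='bye')): A:[bye] B:[resp,data] C:[start,ack,sync]

Answer: 2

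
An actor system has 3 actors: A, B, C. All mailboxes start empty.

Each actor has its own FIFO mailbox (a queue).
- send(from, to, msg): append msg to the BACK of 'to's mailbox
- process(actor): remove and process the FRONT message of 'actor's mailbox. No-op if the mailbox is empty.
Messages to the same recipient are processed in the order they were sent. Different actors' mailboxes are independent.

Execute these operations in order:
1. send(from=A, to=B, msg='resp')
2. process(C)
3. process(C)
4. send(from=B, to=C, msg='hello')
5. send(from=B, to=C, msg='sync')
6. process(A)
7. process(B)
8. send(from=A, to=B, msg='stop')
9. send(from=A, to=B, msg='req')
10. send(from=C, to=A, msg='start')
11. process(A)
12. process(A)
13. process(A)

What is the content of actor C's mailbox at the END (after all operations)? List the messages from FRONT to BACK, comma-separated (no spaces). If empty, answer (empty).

After 1 (send(from=A, to=B, msg='resp')): A:[] B:[resp] C:[]
After 2 (process(C)): A:[] B:[resp] C:[]
After 3 (process(C)): A:[] B:[resp] C:[]
After 4 (send(from=B, to=C, msg='hello')): A:[] B:[resp] C:[hello]
After 5 (send(from=B, to=C, msg='sync')): A:[] B:[resp] C:[hello,sync]
After 6 (process(A)): A:[] B:[resp] C:[hello,sync]
After 7 (process(B)): A:[] B:[] C:[hello,sync]
After 8 (send(from=A, to=B, msg='stop')): A:[] B:[stop] C:[hello,sync]
After 9 (send(from=A, to=B, msg='req')): A:[] B:[stop,req] C:[hello,sync]
After 10 (send(from=C, to=A, msg='start')): A:[start] B:[stop,req] C:[hello,sync]
After 11 (process(A)): A:[] B:[stop,req] C:[hello,sync]
After 12 (process(A)): A:[] B:[stop,req] C:[hello,sync]
After 13 (process(A)): A:[] B:[stop,req] C:[hello,sync]

Answer: hello,sync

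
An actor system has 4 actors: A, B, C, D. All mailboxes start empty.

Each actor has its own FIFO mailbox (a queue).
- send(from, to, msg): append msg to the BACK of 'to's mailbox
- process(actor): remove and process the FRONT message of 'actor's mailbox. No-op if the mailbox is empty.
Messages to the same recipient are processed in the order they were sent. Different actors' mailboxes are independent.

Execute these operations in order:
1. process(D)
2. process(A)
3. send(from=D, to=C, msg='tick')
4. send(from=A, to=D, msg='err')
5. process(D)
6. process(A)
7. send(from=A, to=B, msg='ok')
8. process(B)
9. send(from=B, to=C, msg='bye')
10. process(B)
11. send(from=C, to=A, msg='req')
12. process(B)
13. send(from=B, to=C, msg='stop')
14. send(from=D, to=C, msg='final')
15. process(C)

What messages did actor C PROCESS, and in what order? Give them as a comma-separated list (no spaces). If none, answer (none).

Answer: tick

Derivation:
After 1 (process(D)): A:[] B:[] C:[] D:[]
After 2 (process(A)): A:[] B:[] C:[] D:[]
After 3 (send(from=D, to=C, msg='tick')): A:[] B:[] C:[tick] D:[]
After 4 (send(from=A, to=D, msg='err')): A:[] B:[] C:[tick] D:[err]
After 5 (process(D)): A:[] B:[] C:[tick] D:[]
After 6 (process(A)): A:[] B:[] C:[tick] D:[]
After 7 (send(from=A, to=B, msg='ok')): A:[] B:[ok] C:[tick] D:[]
After 8 (process(B)): A:[] B:[] C:[tick] D:[]
After 9 (send(from=B, to=C, msg='bye')): A:[] B:[] C:[tick,bye] D:[]
After 10 (process(B)): A:[] B:[] C:[tick,bye] D:[]
After 11 (send(from=C, to=A, msg='req')): A:[req] B:[] C:[tick,bye] D:[]
After 12 (process(B)): A:[req] B:[] C:[tick,bye] D:[]
After 13 (send(from=B, to=C, msg='stop')): A:[req] B:[] C:[tick,bye,stop] D:[]
After 14 (send(from=D, to=C, msg='final')): A:[req] B:[] C:[tick,bye,stop,final] D:[]
After 15 (process(C)): A:[req] B:[] C:[bye,stop,final] D:[]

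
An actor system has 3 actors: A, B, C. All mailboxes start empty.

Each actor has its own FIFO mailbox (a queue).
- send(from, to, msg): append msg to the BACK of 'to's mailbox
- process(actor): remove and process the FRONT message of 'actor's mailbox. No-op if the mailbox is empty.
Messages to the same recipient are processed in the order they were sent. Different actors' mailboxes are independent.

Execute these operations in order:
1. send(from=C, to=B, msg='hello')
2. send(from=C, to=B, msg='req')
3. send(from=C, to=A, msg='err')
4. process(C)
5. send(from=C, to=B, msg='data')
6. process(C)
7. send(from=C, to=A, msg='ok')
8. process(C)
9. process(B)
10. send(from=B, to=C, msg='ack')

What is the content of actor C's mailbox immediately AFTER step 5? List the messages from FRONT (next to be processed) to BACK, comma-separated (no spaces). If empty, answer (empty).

After 1 (send(from=C, to=B, msg='hello')): A:[] B:[hello] C:[]
After 2 (send(from=C, to=B, msg='req')): A:[] B:[hello,req] C:[]
After 3 (send(from=C, to=A, msg='err')): A:[err] B:[hello,req] C:[]
After 4 (process(C)): A:[err] B:[hello,req] C:[]
After 5 (send(from=C, to=B, msg='data')): A:[err] B:[hello,req,data] C:[]

(empty)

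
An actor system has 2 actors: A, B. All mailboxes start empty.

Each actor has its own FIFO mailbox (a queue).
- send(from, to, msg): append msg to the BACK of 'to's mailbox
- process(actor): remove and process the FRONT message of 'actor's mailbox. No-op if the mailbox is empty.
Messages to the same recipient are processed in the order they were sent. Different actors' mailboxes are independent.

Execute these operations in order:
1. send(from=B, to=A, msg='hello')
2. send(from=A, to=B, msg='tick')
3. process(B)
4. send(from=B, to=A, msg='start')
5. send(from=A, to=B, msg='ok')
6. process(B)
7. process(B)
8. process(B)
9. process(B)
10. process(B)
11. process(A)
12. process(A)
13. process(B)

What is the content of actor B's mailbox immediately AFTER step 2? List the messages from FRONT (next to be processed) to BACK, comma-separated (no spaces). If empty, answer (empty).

After 1 (send(from=B, to=A, msg='hello')): A:[hello] B:[]
After 2 (send(from=A, to=B, msg='tick')): A:[hello] B:[tick]

tick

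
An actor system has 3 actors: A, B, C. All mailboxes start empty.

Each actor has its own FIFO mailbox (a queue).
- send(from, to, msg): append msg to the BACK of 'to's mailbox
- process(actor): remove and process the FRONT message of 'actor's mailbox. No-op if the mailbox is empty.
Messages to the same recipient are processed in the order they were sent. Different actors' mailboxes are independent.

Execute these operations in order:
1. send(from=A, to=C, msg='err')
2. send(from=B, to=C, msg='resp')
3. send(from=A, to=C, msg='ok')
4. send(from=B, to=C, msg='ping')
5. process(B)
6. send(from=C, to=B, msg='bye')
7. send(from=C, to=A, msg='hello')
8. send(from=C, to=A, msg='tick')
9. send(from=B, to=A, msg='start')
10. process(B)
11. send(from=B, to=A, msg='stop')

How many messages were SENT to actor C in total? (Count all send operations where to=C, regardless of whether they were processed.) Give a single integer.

Answer: 4

Derivation:
After 1 (send(from=A, to=C, msg='err')): A:[] B:[] C:[err]
After 2 (send(from=B, to=C, msg='resp')): A:[] B:[] C:[err,resp]
After 3 (send(from=A, to=C, msg='ok')): A:[] B:[] C:[err,resp,ok]
After 4 (send(from=B, to=C, msg='ping')): A:[] B:[] C:[err,resp,ok,ping]
After 5 (process(B)): A:[] B:[] C:[err,resp,ok,ping]
After 6 (send(from=C, to=B, msg='bye')): A:[] B:[bye] C:[err,resp,ok,ping]
After 7 (send(from=C, to=A, msg='hello')): A:[hello] B:[bye] C:[err,resp,ok,ping]
After 8 (send(from=C, to=A, msg='tick')): A:[hello,tick] B:[bye] C:[err,resp,ok,ping]
After 9 (send(from=B, to=A, msg='start')): A:[hello,tick,start] B:[bye] C:[err,resp,ok,ping]
After 10 (process(B)): A:[hello,tick,start] B:[] C:[err,resp,ok,ping]
After 11 (send(from=B, to=A, msg='stop')): A:[hello,tick,start,stop] B:[] C:[err,resp,ok,ping]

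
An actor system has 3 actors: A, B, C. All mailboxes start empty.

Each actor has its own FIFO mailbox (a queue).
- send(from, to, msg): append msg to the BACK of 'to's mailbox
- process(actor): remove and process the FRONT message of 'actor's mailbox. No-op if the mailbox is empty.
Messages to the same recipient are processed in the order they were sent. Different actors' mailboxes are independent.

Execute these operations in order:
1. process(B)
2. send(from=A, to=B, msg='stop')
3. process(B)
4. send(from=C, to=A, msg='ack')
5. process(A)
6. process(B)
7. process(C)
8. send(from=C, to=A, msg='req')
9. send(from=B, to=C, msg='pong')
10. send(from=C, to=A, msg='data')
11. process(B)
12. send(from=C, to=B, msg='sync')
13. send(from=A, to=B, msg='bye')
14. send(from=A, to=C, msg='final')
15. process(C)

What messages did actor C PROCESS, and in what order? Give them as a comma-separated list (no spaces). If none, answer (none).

After 1 (process(B)): A:[] B:[] C:[]
After 2 (send(from=A, to=B, msg='stop')): A:[] B:[stop] C:[]
After 3 (process(B)): A:[] B:[] C:[]
After 4 (send(from=C, to=A, msg='ack')): A:[ack] B:[] C:[]
After 5 (process(A)): A:[] B:[] C:[]
After 6 (process(B)): A:[] B:[] C:[]
After 7 (process(C)): A:[] B:[] C:[]
After 8 (send(from=C, to=A, msg='req')): A:[req] B:[] C:[]
After 9 (send(from=B, to=C, msg='pong')): A:[req] B:[] C:[pong]
After 10 (send(from=C, to=A, msg='data')): A:[req,data] B:[] C:[pong]
After 11 (process(B)): A:[req,data] B:[] C:[pong]
After 12 (send(from=C, to=B, msg='sync')): A:[req,data] B:[sync] C:[pong]
After 13 (send(from=A, to=B, msg='bye')): A:[req,data] B:[sync,bye] C:[pong]
After 14 (send(from=A, to=C, msg='final')): A:[req,data] B:[sync,bye] C:[pong,final]
After 15 (process(C)): A:[req,data] B:[sync,bye] C:[final]

Answer: pong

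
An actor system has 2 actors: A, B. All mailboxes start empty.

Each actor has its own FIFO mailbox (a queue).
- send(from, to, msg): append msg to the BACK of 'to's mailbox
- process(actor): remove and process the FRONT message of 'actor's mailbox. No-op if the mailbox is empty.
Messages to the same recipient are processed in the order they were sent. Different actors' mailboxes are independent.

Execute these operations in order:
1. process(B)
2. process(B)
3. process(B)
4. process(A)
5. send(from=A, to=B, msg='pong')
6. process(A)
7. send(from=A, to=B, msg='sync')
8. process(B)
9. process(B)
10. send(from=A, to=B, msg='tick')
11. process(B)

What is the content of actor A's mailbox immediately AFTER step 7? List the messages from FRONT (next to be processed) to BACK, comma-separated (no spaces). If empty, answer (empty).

After 1 (process(B)): A:[] B:[]
After 2 (process(B)): A:[] B:[]
After 3 (process(B)): A:[] B:[]
After 4 (process(A)): A:[] B:[]
After 5 (send(from=A, to=B, msg='pong')): A:[] B:[pong]
After 6 (process(A)): A:[] B:[pong]
After 7 (send(from=A, to=B, msg='sync')): A:[] B:[pong,sync]

(empty)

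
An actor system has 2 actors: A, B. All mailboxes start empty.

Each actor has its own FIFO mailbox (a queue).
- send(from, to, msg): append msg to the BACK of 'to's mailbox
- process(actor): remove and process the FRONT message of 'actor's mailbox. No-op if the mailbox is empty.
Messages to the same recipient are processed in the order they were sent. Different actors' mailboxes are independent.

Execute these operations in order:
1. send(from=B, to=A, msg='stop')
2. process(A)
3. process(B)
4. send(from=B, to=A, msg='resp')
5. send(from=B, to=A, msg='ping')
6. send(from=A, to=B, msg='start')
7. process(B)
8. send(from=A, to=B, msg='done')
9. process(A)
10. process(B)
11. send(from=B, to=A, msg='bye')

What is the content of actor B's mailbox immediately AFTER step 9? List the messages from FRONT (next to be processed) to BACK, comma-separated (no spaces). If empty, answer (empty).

After 1 (send(from=B, to=A, msg='stop')): A:[stop] B:[]
After 2 (process(A)): A:[] B:[]
After 3 (process(B)): A:[] B:[]
After 4 (send(from=B, to=A, msg='resp')): A:[resp] B:[]
After 5 (send(from=B, to=A, msg='ping')): A:[resp,ping] B:[]
After 6 (send(from=A, to=B, msg='start')): A:[resp,ping] B:[start]
After 7 (process(B)): A:[resp,ping] B:[]
After 8 (send(from=A, to=B, msg='done')): A:[resp,ping] B:[done]
After 9 (process(A)): A:[ping] B:[done]

done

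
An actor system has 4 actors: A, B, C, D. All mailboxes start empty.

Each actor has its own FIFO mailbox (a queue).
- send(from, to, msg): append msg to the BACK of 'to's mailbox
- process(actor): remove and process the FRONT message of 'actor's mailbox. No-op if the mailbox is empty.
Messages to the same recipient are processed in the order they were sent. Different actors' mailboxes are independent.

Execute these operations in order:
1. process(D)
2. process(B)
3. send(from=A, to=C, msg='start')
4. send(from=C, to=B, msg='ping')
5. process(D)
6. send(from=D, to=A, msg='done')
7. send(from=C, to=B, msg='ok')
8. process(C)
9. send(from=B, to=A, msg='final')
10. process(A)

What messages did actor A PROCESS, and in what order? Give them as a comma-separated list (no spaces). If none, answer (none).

After 1 (process(D)): A:[] B:[] C:[] D:[]
After 2 (process(B)): A:[] B:[] C:[] D:[]
After 3 (send(from=A, to=C, msg='start')): A:[] B:[] C:[start] D:[]
After 4 (send(from=C, to=B, msg='ping')): A:[] B:[ping] C:[start] D:[]
After 5 (process(D)): A:[] B:[ping] C:[start] D:[]
After 6 (send(from=D, to=A, msg='done')): A:[done] B:[ping] C:[start] D:[]
After 7 (send(from=C, to=B, msg='ok')): A:[done] B:[ping,ok] C:[start] D:[]
After 8 (process(C)): A:[done] B:[ping,ok] C:[] D:[]
After 9 (send(from=B, to=A, msg='final')): A:[done,final] B:[ping,ok] C:[] D:[]
After 10 (process(A)): A:[final] B:[ping,ok] C:[] D:[]

Answer: done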